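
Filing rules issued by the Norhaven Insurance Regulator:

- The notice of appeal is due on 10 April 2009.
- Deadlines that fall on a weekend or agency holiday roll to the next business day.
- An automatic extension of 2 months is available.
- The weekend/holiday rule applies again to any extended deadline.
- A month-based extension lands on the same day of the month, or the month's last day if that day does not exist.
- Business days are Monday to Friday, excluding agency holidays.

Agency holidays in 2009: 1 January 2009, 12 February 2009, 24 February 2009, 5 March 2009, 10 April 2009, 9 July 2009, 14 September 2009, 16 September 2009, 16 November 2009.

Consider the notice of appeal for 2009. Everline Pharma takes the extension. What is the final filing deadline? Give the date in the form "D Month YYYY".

The stated deadline is 10 April 2009.
10 April 2009 is a listed holiday; the next business day is 13 April 2009 (Monday).
Add 2 months to 13 April 2009: 13 June 2009.
13 June 2009 is a Saturday, so it moves to the next business day, 15 June 2009 (Monday).
Final deadline: 15 June 2009.

15 June 2009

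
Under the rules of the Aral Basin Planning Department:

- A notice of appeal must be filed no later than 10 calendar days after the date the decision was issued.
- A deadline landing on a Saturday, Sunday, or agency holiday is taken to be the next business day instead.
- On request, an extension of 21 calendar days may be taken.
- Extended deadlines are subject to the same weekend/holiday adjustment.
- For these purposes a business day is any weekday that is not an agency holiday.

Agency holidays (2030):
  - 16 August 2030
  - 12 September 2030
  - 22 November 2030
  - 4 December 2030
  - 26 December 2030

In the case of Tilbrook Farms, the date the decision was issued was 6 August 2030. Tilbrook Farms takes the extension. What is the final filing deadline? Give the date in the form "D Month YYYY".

Trigger date 6 August 2030 + 10 calendar days = 16 August 2030.
16 August 2030 is a listed holiday, so it moves to the next business day, 19 August 2030 (Monday).
The 21-calendar-day extension moves the deadline from 19 August 2030 to 9 September 2030.
9 September 2030 (Monday) is already a business day.
The final due date is 9 September 2030.

9 September 2030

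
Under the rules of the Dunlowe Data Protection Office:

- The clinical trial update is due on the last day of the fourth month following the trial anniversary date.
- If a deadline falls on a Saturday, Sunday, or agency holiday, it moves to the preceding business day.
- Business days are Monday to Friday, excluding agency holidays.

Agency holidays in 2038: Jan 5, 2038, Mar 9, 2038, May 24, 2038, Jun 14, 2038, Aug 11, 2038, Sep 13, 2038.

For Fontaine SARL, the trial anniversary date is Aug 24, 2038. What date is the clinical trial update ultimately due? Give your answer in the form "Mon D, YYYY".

Dec 31, 2038

4 months after Aug 24, 2038 is December 2038; that month ends on Dec 31, 2038.
Dec 31, 2038 is a Friday and not a listed holiday, so it stands.
The final due date is Dec 31, 2038.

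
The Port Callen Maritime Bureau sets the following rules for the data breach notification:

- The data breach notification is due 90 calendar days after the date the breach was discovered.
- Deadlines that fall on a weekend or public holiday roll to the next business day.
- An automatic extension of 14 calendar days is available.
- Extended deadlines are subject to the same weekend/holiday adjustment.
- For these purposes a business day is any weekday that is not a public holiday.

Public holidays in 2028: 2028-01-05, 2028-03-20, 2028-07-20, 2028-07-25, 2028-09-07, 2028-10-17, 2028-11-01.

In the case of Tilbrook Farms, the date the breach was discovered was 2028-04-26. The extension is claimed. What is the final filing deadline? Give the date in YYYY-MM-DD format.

Adding 90 calendar days to 2028-04-26 gives 2028-07-25.
2028-07-25 is a listed holiday; the next business day is 2028-07-26 (Wednesday).
Add the 14 calendar-day extension to 2028-07-26: 2028-08-09.
2028-08-09 is a Wednesday and not a listed holiday, so it stands.
So the filing is due 2028-08-09.

2028-08-09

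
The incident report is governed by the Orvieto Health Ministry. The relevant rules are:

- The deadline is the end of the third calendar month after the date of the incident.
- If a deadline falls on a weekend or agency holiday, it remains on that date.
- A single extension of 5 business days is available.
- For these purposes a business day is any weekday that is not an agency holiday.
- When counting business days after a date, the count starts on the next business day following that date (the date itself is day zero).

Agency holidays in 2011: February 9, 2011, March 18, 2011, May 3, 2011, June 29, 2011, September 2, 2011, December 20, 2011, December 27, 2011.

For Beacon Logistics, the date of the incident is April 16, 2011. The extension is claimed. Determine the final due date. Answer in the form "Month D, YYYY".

August 5, 2011

The third month after April 16, 2011 is July 2011, whose last day is July 31, 2011.
No adjustment is made for weekends or holidays, so July 31, 2011 stands.
The 5-business-day extension runs from July 31, 2011 to August 5, 2011.
No adjustment is made for weekends or holidays, so August 5, 2011 stands.
The final due date is August 5, 2011.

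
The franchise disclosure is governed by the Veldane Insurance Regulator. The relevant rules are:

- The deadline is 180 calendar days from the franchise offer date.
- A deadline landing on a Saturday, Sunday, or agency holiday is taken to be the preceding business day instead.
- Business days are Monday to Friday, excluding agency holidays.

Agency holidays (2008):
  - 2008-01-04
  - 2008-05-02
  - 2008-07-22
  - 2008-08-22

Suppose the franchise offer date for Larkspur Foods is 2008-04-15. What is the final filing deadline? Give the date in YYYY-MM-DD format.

Adding 180 calendar days to 2008-04-15 gives 2008-10-12.
2008-10-12 falls on a Sunday. Rolling to the preceding business day gives 2008-10-10, a Friday.
So the filing is due 2008-10-10.

2008-10-10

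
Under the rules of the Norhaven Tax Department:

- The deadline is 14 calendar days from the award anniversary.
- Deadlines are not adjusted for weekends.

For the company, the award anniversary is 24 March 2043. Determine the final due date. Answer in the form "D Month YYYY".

7 April 2043

From 24 March 2043, 14 calendar days later is 7 April 2043.
7 April 2043 is a Tuesday; no weekend or holiday adjustment applies.
So the filing is due 7 April 2043.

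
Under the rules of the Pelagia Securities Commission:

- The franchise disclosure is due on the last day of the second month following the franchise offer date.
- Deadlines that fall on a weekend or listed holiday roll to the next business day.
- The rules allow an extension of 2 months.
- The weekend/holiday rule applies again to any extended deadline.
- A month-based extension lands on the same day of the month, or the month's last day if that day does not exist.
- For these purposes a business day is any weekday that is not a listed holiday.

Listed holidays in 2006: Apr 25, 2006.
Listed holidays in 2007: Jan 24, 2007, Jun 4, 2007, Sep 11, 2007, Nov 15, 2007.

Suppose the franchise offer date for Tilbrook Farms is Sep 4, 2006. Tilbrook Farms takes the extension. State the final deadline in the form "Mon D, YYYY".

The second month after Sep 4, 2006 is November 2006, whose last day is Nov 30, 2006.
Since Nov 30, 2006 is a Thursday and not a holiday, the date is unchanged.
Add 2 months to Nov 30, 2006: Jan 30, 2007.
Jan 30, 2007 falls on a Tuesday, which is a business day, so no adjustment is needed.
Deadline: Jan 30, 2007.

Jan 30, 2007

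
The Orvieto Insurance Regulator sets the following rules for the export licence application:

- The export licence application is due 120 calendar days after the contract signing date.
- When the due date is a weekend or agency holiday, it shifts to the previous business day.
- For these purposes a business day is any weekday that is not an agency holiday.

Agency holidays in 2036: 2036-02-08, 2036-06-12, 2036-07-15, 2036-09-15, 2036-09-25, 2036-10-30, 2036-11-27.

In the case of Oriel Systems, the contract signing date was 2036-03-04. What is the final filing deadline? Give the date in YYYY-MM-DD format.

2036-07-02

From 2036-03-04, 120 calendar days later is 2036-07-02.
2036-07-02 is a Wednesday and not a listed holiday, so it stands.
The final due date is 2036-07-02.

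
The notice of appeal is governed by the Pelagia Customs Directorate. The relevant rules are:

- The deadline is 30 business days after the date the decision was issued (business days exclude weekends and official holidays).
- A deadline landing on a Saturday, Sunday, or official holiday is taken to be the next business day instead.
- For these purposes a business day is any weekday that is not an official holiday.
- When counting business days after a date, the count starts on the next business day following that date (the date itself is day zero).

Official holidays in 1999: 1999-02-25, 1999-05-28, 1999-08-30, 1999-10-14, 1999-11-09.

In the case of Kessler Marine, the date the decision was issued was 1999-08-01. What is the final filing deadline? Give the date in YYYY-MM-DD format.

1999-09-13

Starting the day after 1999-08-01 and counting 30 business days lands on 1999-09-13.
1999-09-13 is a Monday and not a listed holiday, so it stands.
Final deadline: 1999-09-13.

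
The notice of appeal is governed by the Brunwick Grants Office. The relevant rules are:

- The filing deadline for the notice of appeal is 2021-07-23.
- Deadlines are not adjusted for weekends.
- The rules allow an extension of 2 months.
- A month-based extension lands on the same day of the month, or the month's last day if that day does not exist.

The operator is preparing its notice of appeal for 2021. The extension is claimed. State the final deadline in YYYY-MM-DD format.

2021-09-23

The stated deadline is 2021-07-23.
No adjustment is made for weekends or holidays, so 2021-07-23 stands.
Add 2 months to 2021-07-23: 2021-09-23.
2021-09-23 is a Thursday; no weekend or holiday adjustment applies.
Final deadline: 2021-09-23.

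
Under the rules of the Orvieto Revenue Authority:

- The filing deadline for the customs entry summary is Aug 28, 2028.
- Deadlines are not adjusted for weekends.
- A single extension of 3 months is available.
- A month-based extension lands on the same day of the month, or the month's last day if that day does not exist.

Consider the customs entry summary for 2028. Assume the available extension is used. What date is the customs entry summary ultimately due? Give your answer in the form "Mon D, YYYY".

The statutory due date is Aug 28, 2028.
Aug 28, 2028 falls on a Monday. The rules make no weekend/holiday allowance, so it remains Aug 28, 2028.
The 3 months extension carries Aug 28, 2028 to Nov 28, 2028.
No adjustment is made for weekends or holidays, so Nov 28, 2028 stands.
The final due date is Nov 28, 2028.

Nov 28, 2028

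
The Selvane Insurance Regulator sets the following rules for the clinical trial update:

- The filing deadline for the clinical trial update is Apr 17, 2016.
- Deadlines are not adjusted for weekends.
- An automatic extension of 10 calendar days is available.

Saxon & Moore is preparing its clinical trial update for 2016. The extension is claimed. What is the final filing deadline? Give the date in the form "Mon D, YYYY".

Apr 27, 2016

The statutory due date is Apr 17, 2016.
Apr 17, 2016 falls on a Sunday. The rules make no weekend/holiday allowance, so it remains Apr 17, 2016.
The 10-calendar-day extension moves the deadline from Apr 17, 2016 to Apr 27, 2016.
Apr 27, 2016 falls on a Wednesday. The rules make no weekend/holiday allowance, so it remains Apr 27, 2016.
Final deadline: Apr 27, 2016.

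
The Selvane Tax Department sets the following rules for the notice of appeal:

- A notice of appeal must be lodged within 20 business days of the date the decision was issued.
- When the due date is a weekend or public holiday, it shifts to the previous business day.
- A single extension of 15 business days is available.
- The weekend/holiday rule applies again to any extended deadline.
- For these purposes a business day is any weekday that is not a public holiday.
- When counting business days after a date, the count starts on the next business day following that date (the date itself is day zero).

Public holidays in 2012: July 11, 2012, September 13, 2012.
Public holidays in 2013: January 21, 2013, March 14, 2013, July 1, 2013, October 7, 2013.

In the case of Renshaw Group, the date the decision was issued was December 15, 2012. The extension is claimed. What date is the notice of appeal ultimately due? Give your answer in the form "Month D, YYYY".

20 business days after December 15, 2012, excluding weekends and holidays, is January 11, 2013.
January 11, 2013 falls on a Friday, which is a business day, so no adjustment is needed.
Applying the 15-business-day extension: 15 business days after January 11, 2013 is February 4, 2013.
February 4, 2013 (Monday) is already a business day.
So the filing is due February 4, 2013.

February 4, 2013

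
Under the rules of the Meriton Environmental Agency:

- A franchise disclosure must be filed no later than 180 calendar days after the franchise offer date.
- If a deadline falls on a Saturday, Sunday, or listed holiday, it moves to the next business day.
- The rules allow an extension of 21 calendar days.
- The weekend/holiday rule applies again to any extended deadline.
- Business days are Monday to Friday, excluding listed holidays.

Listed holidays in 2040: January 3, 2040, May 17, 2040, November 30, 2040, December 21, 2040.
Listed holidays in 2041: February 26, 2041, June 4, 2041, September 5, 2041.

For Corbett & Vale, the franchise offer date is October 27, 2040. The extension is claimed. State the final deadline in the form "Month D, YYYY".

May 16, 2041

From October 27, 2040, 180 calendar days later is April 25, 2041.
Since April 25, 2041 is a Thursday and not a holiday, the date is unchanged.
Add the 21 calendar-day extension to April 25, 2041: May 16, 2041.
Since May 16, 2041 is a Thursday and not a holiday, the date is unchanged.
Deadline: May 16, 2041.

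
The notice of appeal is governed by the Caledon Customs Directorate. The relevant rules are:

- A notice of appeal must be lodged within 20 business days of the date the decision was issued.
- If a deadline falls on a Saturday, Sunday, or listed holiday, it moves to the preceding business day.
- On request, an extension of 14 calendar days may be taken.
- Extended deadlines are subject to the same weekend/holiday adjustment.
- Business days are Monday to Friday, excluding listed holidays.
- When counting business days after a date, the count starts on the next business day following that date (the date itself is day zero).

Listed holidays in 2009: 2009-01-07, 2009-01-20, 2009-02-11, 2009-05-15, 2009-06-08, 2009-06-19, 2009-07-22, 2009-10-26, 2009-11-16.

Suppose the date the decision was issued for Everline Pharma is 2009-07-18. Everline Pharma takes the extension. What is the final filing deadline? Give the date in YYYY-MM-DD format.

20 business days after 2009-07-18, excluding weekends and holidays, is 2009-08-17.
Since 2009-08-17 is a Monday and not a holiday, the date is unchanged.
Add the 14 calendar-day extension to 2009-08-17: 2009-08-31.
2009-08-31 falls on a Monday, which is a business day, so no adjustment is needed.
Deadline: 2009-08-31.

2009-08-31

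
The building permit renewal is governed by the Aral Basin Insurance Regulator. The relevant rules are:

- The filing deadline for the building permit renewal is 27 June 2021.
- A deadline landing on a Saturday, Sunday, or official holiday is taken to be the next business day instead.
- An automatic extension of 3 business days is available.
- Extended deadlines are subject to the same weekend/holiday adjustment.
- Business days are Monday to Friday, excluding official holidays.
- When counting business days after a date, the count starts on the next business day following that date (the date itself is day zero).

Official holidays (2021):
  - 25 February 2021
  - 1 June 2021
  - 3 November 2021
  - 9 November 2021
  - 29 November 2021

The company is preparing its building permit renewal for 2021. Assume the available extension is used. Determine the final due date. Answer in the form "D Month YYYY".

1 July 2021

The stated deadline is 27 June 2021.
Because 27 June 2021 is a Sunday, the deadline becomes 28 June 2021 (Monday).
Counting 3 further business days from 28 June 2021 reaches 1 July 2021.
1 July 2021 falls on a Thursday, which is a business day, so no adjustment is needed.
Deadline: 1 July 2021.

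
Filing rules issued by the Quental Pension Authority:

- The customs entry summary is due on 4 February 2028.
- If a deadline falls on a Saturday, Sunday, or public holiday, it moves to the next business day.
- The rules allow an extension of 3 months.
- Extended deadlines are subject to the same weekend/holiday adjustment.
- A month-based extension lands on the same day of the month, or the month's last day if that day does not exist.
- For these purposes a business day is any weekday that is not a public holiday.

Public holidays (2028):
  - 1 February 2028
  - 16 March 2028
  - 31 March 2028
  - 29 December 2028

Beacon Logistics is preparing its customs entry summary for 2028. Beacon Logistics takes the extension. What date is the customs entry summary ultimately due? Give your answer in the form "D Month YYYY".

Start from the fixed due date, 4 February 2028.
4 February 2028 falls on a Friday, which is a business day, so no adjustment is needed.
Applying the 3 months extension: 3 months after 4 February 2028 is 4 May 2028.
4 May 2028 falls on a Thursday, which is a business day, so no adjustment is needed.
Final deadline: 4 May 2028.

4 May 2028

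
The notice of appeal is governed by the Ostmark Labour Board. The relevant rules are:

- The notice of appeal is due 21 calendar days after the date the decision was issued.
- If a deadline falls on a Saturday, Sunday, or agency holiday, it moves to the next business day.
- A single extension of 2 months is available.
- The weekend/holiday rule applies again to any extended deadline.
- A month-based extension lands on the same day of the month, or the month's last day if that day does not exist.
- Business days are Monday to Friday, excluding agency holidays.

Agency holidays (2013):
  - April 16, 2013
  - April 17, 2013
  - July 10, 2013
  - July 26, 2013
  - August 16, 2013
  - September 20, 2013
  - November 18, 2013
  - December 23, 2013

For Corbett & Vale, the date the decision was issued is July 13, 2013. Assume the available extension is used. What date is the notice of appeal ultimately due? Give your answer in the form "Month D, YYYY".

October 7, 2013

From July 13, 2013, 21 calendar days later is August 3, 2013.
August 3, 2013 is a Saturday, so it moves to the next business day, August 5, 2013 (Monday).
Add 2 months to August 5, 2013: October 5, 2013.
October 5, 2013 falls on a Saturday. Rolling to the next business day gives October 7, 2013, a Monday.
Deadline: October 7, 2013.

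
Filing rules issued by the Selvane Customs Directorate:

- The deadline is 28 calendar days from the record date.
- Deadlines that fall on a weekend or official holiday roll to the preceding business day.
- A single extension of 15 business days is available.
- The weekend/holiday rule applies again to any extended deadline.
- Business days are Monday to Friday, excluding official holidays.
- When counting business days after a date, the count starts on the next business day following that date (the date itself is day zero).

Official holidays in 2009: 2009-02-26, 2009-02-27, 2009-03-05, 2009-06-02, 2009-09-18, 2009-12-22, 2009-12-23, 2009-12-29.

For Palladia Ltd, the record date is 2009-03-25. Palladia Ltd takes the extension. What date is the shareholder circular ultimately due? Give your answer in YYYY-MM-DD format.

Trigger date 2009-03-25 + 28 calendar days = 2009-04-22.
Since 2009-04-22 is a Wednesday and not a holiday, the date is unchanged.
Counting 15 further business days from 2009-04-22 reaches 2009-05-13.
Since 2009-05-13 is a Wednesday and not a holiday, the date is unchanged.
The final due date is 2009-05-13.

2009-05-13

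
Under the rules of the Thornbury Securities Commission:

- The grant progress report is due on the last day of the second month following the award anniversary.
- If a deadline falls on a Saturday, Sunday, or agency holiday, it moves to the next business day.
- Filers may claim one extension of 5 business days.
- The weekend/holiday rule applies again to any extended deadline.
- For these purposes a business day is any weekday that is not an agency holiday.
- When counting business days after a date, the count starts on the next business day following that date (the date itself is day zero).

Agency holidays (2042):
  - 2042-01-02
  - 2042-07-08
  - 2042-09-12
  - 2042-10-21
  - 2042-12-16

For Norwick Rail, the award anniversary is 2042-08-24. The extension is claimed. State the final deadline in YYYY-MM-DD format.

2 months after 2042-08-24 falls in October 2042; the last day of that month is 2042-10-31.
2042-10-31 (Friday) is already a business day.
Applying the 5-business-day extension: 5 business days after 2042-10-31 is 2042-11-07.
Since 2042-11-07 is a Friday and not a holiday, the date is unchanged.
The final due date is 2042-11-07.

2042-11-07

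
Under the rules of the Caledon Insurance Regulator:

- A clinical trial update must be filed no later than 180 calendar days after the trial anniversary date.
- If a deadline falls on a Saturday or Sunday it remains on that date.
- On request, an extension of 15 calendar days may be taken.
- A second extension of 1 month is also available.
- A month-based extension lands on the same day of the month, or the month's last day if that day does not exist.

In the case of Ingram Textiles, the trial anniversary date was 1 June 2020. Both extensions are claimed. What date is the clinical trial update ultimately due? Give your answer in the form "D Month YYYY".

13 January 2021

Trigger date 1 June 2020 + 180 calendar days = 28 November 2020.
No adjustment is made for weekends or holidays, so 28 November 2020 stands.
With the 15-day extension, 28 November 2020 becomes 13 December 2020.
13 December 2020 is a Sunday; no weekend or holiday adjustment applies.
Applying the 1 month extension: 1 month after 13 December 2020 is 13 January 2021.
No adjustment is made for weekends or holidays, so 13 January 2021 stands.
Deadline: 13 January 2021.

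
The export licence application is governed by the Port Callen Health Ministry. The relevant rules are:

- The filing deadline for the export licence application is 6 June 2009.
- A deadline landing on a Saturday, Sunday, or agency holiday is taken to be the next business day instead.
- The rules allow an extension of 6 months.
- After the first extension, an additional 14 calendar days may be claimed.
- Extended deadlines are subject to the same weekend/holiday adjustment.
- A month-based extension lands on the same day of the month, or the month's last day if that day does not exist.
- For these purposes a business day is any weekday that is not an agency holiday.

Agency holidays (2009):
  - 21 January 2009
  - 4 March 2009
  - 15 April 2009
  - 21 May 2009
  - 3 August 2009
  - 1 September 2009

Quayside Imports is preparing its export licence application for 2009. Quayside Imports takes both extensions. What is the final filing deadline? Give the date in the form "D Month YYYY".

22 December 2009

Start from the fixed due date, 6 June 2009.
6 June 2009 is a Saturday, so it moves to the next business day, 8 June 2009 (Monday).
Applying the 6 months extension: 6 months after 8 June 2009 is 8 December 2009.
8 December 2009 (Tuesday) is already a business day.
Applying the 14-calendar-day extension: 8 December 2009 + 14 days = 22 December 2009.
22 December 2009 falls on a Tuesday, which is a business day, so no adjustment is needed.
So the filing is due 22 December 2009.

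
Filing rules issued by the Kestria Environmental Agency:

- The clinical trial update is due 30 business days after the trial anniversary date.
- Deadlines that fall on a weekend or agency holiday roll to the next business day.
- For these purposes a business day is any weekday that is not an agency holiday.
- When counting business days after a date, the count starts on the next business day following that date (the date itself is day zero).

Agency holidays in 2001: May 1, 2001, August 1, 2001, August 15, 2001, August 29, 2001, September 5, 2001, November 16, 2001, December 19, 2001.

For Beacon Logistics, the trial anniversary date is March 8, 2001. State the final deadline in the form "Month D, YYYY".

Starting the day after March 8, 2001 and counting 30 business days lands on April 19, 2001.
April 19, 2001 is a Thursday and not a listed holiday, so it stands.
So the filing is due April 19, 2001.

April 19, 2001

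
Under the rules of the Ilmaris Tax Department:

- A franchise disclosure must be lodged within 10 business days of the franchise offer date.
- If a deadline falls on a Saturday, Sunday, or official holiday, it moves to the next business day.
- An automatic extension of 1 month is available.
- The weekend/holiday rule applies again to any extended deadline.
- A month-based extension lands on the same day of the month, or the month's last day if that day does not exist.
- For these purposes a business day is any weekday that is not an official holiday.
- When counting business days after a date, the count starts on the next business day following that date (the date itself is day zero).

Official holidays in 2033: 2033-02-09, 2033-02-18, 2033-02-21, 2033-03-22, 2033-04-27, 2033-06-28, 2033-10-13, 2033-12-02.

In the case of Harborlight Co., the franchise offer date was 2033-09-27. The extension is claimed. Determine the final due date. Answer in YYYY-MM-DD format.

2033-11-11

Starting the day after 2033-09-27 and counting 10 business days lands on 2033-10-11.
2033-10-11 is a Tuesday and not a listed holiday, so it stands.
The 1 month extension carries 2033-10-11 to 2033-11-11.
2033-11-11 (Friday) is already a business day.
So the filing is due 2033-11-11.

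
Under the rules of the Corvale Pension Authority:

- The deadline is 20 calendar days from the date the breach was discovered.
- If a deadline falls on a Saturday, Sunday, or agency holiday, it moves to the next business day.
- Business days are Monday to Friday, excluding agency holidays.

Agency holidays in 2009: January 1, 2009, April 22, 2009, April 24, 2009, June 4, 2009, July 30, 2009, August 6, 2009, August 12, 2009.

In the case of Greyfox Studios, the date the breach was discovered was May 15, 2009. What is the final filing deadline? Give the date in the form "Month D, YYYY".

June 5, 2009

From May 15, 2009, 20 calendar days later is June 4, 2009.
June 4, 2009 is a listed holiday, so it moves to the next business day, June 5, 2009 (Friday).
Deadline: June 5, 2009.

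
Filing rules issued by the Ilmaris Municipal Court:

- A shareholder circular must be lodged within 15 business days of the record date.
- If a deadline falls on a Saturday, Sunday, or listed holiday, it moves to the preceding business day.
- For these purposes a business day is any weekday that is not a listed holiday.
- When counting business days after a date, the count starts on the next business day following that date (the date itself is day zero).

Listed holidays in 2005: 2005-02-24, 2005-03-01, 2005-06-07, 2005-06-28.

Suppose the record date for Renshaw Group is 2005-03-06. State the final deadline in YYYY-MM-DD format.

Starting the day after 2005-03-06 and counting 15 business days lands on 2005-03-25.
2005-03-25 is a Friday and not a listed holiday, so it stands.
Deadline: 2005-03-25.

2005-03-25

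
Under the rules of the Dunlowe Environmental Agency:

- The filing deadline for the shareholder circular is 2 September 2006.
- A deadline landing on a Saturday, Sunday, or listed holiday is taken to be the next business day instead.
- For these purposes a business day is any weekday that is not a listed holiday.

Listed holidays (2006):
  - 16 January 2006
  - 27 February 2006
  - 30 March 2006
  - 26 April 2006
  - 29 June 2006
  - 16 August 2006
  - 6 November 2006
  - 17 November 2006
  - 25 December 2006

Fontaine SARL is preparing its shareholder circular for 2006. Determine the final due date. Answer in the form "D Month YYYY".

4 September 2006

The statutory due date is 2 September 2006.
2 September 2006 is a Saturday; the next business day is 4 September 2006 (Monday).
Deadline: 4 September 2006.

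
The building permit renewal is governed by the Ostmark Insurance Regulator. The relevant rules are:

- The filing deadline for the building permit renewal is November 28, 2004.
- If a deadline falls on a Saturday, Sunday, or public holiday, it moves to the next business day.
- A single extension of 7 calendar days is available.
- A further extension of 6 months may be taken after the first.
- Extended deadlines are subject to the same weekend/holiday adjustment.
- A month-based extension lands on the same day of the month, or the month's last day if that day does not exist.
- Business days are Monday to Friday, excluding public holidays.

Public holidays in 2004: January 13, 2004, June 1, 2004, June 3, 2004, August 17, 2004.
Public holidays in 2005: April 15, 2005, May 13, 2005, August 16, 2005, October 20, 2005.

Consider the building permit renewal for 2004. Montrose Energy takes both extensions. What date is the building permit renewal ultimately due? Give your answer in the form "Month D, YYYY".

Start from the fixed due date, November 28, 2004.
November 28, 2004 is a Sunday; the next business day is November 29, 2004 (Monday).
Add the 7 calendar-day extension to November 29, 2004: December 6, 2004.
December 6, 2004 is a Monday and not a listed holiday, so it stands.
The 6 months extension carries December 6, 2004 to June 6, 2005.
June 6, 2005 (Monday) is already a business day.
So the filing is due June 6, 2005.

June 6, 2005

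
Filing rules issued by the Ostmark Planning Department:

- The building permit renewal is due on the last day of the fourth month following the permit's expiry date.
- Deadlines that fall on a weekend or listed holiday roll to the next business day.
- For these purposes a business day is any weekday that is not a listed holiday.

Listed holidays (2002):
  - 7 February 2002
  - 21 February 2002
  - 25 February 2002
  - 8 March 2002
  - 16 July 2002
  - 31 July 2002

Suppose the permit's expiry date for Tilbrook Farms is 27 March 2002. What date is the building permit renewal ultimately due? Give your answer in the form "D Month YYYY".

4 months after 27 March 2002 is July 2002; that month ends on 31 July 2002.
Because 31 July 2002 is a listed holiday, the deadline becomes 1 August 2002 (Thursday).
Deadline: 1 August 2002.

1 August 2002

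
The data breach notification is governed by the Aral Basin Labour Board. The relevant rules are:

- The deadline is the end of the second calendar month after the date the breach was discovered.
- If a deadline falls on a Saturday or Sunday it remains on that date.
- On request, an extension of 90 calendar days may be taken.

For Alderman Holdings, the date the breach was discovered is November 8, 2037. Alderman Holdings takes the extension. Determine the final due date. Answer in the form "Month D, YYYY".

May 1, 2038

The second month after November 8, 2037 is January 2038, whose last day is January 31, 2038.
No adjustment is made for weekends or holidays, so January 31, 2038 stands.
With the 90-day extension, January 31, 2038 becomes May 1, 2038.
May 1, 2038 falls on a Saturday. The rules make no weekend/holiday allowance, so it remains May 1, 2038.
So the filing is due May 1, 2038.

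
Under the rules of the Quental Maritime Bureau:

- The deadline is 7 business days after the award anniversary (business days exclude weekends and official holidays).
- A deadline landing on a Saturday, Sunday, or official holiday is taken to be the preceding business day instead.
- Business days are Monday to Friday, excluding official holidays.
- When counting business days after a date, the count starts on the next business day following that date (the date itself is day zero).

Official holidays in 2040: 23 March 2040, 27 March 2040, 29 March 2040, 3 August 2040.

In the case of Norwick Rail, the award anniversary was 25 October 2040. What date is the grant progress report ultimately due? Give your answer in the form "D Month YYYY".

5 November 2040

Counting 7 business days after 25 October 2040 (skipping weekends and listed holidays) reaches 5 November 2040.
Since 5 November 2040 is a Monday and not a holiday, the date is unchanged.
Deadline: 5 November 2040.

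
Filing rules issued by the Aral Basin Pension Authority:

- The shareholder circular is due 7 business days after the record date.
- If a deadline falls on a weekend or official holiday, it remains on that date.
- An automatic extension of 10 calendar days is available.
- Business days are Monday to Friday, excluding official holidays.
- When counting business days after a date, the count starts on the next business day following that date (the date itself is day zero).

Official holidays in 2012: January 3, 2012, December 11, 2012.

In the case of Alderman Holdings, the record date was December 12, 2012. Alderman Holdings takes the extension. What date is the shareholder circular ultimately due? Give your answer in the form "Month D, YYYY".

December 31, 2012

Counting 7 business days after December 12, 2012 (skipping weekends and listed holidays) reaches December 21, 2012.
No adjustment is made for weekends or holidays, so December 21, 2012 stands.
With the 10-day extension, December 21, 2012 becomes December 31, 2012.
December 31, 2012 falls on a Monday. The rules make no weekend/holiday allowance, so it remains December 31, 2012.
Deadline: December 31, 2012.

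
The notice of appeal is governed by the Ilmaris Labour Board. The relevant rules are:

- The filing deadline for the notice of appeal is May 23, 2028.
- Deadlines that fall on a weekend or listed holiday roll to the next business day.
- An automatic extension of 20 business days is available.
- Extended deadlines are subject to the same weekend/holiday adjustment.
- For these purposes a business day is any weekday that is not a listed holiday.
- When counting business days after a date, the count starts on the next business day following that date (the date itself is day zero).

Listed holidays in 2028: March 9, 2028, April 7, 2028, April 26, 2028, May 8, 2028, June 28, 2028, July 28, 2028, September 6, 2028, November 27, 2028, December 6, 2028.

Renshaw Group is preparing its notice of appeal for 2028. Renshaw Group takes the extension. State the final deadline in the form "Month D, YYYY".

The stated deadline is May 23, 2028.
May 23, 2028 falls on a Tuesday, which is a business day, so no adjustment is needed.
Applying the 20-business-day extension: 20 business days after May 23, 2028 is June 20, 2028.
Since June 20, 2028 is a Tuesday and not a holiday, the date is unchanged.
So the filing is due June 20, 2028.

June 20, 2028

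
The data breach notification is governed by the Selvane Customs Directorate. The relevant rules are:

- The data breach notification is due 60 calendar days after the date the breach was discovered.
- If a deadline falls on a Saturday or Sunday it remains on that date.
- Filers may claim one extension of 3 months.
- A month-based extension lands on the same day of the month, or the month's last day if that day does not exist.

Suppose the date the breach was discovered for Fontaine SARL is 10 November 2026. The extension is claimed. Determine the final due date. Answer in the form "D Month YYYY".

9 April 2027

From 10 November 2026, 60 calendar days later is 9 January 2027.
No adjustment is made for weekends or holidays, so 9 January 2027 stands.
The 3 months extension carries 9 January 2027 to 9 April 2027.
9 April 2027 is a Friday; no weekend or holiday adjustment applies.
The final due date is 9 April 2027.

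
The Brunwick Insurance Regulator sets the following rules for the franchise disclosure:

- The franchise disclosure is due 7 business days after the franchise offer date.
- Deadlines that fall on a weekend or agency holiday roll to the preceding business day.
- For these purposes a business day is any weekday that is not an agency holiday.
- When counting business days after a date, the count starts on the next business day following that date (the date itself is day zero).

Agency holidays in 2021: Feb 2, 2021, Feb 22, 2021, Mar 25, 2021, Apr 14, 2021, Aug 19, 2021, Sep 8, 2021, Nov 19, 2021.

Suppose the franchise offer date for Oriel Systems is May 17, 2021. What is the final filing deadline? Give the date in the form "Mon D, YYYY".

Counting 7 business days after May 17, 2021 (skipping weekends and listed holidays) reaches May 26, 2021.
Since May 26, 2021 is a Wednesday and not a holiday, the date is unchanged.
Deadline: May 26, 2021.

May 26, 2021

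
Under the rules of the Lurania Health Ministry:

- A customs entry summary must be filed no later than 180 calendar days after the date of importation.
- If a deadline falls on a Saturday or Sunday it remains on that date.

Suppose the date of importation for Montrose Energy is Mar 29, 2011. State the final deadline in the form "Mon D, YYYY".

Sep 25, 2011

From Mar 29, 2011, 180 calendar days later is Sep 25, 2011.
Sep 25, 2011 falls on a Sunday. The rules make no weekend/holiday allowance, so it remains Sep 25, 2011.
Final deadline: Sep 25, 2011.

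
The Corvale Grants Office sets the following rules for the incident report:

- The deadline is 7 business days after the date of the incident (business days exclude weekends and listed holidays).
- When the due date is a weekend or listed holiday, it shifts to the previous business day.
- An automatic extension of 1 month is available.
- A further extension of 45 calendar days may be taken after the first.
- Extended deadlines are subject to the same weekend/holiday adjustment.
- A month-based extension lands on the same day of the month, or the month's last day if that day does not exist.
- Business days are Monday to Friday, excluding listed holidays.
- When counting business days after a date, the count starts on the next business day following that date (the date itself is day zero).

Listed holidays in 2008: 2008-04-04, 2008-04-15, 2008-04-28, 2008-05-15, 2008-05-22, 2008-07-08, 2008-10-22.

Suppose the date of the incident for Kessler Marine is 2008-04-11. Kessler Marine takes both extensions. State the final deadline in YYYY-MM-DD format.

Counting 7 business days after 2008-04-11 (skipping weekends and listed holidays) reaches 2008-04-23.
2008-04-23 is a Wednesday and not a listed holiday, so it stands.
Add 1 month to 2008-04-23: 2008-05-23.
2008-05-23 (Friday) is already a business day.
Applying the 45-calendar-day extension: 2008-05-23 + 45 days = 2008-07-07.
2008-07-07 falls on a Monday, which is a business day, so no adjustment is needed.
So the filing is due 2008-07-07.

2008-07-07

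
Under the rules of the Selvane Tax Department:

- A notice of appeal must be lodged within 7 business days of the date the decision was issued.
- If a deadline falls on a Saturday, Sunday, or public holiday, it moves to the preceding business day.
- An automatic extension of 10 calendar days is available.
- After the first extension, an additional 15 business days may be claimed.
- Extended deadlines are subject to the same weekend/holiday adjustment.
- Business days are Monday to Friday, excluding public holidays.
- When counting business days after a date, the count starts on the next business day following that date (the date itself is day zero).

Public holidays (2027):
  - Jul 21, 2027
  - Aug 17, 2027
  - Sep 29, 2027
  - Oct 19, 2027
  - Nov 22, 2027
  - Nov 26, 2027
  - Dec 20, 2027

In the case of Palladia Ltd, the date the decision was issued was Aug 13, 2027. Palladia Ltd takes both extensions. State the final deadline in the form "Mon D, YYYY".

Sep 24, 2027

7 business days after Aug 13, 2027, excluding weekends and holidays, is Aug 25, 2027.
Aug 25, 2027 (Wednesday) is already a business day.
Applying the 10-calendar-day extension: Aug 25, 2027 + 10 days = Sep 4, 2027.
Sep 4, 2027 falls on a Saturday. Rolling to the preceding business day gives Sep 3, 2027, a Friday.
Counting 15 further business days from Sep 3, 2027 reaches Sep 24, 2027.
Sep 24, 2027 falls on a Friday, which is a business day, so no adjustment is needed.
The final due date is Sep 24, 2027.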